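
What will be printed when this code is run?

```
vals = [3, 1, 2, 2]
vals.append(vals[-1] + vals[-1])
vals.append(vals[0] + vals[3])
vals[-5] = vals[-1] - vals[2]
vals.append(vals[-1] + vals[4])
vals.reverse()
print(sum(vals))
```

append vals[-1]+vals[-1] = 2+2 = 4 → [3, 1, 2, 2, 4]
append vals[0]+vals[3] = 3+2 = 5 → [3, 1, 2, 2, 4, 5]
vals[-5] = vals[-1]-vals[2] = 5-2 = 3 → [3, 3, 2, 2, 4, 5]
append vals[-1]+vals[4] = 5+4 = 9 → [3, 3, 2, 2, 4, 5, 9]
reverse → [9, 5, 4, 2, 2, 3, 3]
sum = 28

28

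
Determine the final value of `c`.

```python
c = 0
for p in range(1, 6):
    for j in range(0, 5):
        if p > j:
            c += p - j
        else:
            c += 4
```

75

p=1,j=0: 1>0, c = 0+1 = 1
p=1,j=1: not 1>1, c = 1+4 = 5
p=1,j=2: not 1>2, c = 5+4 = 9
p=1,j=3: not 1>3, c = 9+4 = 13
p=1,j=4: not 1>4, c = 13+4 = 17
p=2,j=0: 2>0, c = 17+2 = 19
p=2,j=1: 2>1, c = 19+1 = 20
p=2,j=2: not 2>2, c = 20+4 = 24
p=2,j=3: not 2>3, c = 24+4 = 28
p=2,j=4: not 2>4, c = 28+4 = 32
p=3,j=0: 3>0, c = 32+3 = 35
p=3,j=1: 3>1, c = 35+2 = 37
p=3,j=2: 3>2, c = 37+1 = 38
p=3,j=3: not 3>3, c = 38+4 = 42
p=3,j=4: not 3>4, c = 42+4 = 46
p=4,j=0: 4>0, c = 46+4 = 50
p=4,j=1: 4>1, c = 50+3 = 53
p=4,j=2: 4>2, c = 53+2 = 55
p=4,j=3: 4>3, c = 55+1 = 56
p=4,j=4: not 4>4, c = 56+4 = 60
p=5,j=0: 5>0, c = 60+5 = 65
p=5,j=1: 5>1, c = 65+4 = 69
p=5,j=2: 5>2, c = 69+3 = 72
p=5,j=3: 5>3, c = 72+2 = 74
p=5,j=4: 5>4, c = 74+1 = 75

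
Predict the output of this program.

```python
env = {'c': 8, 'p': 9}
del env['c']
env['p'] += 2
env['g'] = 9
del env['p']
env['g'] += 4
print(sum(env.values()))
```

13

del 'c' → {'p': 9}
env['p'] = 9+2 = 11 → {'p': 11}
env['g'] = 9 → {'p': 11, 'g': 9}
del 'p' → {'g': 9}
env['g'] = 9+4 = 13 → {'g': 13}
sum of values = 13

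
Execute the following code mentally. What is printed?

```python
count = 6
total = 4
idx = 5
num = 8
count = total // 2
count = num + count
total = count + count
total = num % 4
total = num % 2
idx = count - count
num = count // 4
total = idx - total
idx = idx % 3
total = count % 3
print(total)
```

1

count = 4//2 = 2
count = 8+2 = 10
total = 10+10 = 20
total = 8%4 = 0
total = 8%2 = 0
idx = 10-10 = 0
num = 10//4 = 2
total = 0-0 = 0
idx = 0%3 = 0
total = 10%3 = 1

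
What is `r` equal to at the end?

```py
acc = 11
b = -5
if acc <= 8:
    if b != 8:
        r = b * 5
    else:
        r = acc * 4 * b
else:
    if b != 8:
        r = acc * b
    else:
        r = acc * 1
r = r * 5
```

-275

acc=11, b=-5
acc <= 8 is False; b != 8 is True
→ r = acc * b = -55
r = (-55)*5 = -275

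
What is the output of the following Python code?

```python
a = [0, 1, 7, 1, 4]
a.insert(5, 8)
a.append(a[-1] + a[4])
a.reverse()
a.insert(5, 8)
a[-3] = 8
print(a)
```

insert 8 at 5 → [0, 1, 7, 1, 4, 8]
append a[-1]+a[4] = 8+4 = 12 → [0, 1, 7, 1, 4, 8, 12]
reverse → [12, 8, 4, 1, 7, 1, 0]
insert 8 at 5 → [12, 8, 4, 1, 7, 8, 1, 0]
a[-3] = 8 → [12, 8, 4, 1, 7, 8, 1, 0]

[12, 8, 4, 1, 7, 8, 1, 0]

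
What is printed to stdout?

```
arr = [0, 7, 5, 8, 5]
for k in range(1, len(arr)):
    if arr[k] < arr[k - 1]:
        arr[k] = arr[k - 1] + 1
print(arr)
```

k=1: 7>=0, unchanged → [0, 7, 5, 8, 5]
k=2: 5<7, arr[2] = 7+1 = 8 → [0, 7, 8, 8, 5]
k=3: 8>=8, unchanged → [0, 7, 8, 8, 5]
k=4: 5<8, arr[4] = 8+1 = 9 → [0, 7, 8, 8, 9]

[0, 7, 8, 8, 9]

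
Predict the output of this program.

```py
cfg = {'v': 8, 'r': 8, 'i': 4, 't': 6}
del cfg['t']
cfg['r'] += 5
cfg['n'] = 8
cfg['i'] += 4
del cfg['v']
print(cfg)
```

del 't' → {'v': 8, 'r': 8, 'i': 4}
cfg['r'] = 8+5 = 13 → {'v': 8, 'r': 13, 'i': 4}
cfg['n'] = 8 → {'v': 8, 'r': 13, 'i': 4, 'n': 8}
cfg['i'] = 4+4 = 8 → {'v': 8, 'r': 13, 'i': 8, 'n': 8}
del 'v' → {'r': 13, 'i': 8, 'n': 8}

{'r': 13, 'i': 8, 'n': 8}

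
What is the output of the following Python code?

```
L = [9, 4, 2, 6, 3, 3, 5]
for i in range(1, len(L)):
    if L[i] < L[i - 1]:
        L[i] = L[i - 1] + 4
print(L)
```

i=1: 4<9, L[1] = 9+4 = 13 → [9, 13, 2, 6, 3, 3, 5]
i=2: 2<13, L[2] = 13+4 = 17 → [9, 13, 17, 6, 3, 3, 5]
i=3: 6<17, L[3] = 17+4 = 21 → [9, 13, 17, 21, 3, 3, 5]
i=4: 3<21, L[4] = 21+4 = 25 → [9, 13, 17, 21, 25, 3, 5]
i=5: 3<25, L[5] = 25+4 = 29 → [9, 13, 17, 21, 25, 29, 5]
i=6: 5<29, L[6] = 29+4 = 33 → [9, 13, 17, 21, 25, 29, 33]

[9, 13, 17, 21, 25, 29, 33]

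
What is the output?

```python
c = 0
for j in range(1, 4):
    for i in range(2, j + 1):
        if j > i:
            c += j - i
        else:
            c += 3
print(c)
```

7

j=2,i=2: not 2>2, c = 0+3 = 3
j=3,i=2: 3>2, c = 3+1 = 4
j=3,i=3: not 3>3, c = 4+3 = 7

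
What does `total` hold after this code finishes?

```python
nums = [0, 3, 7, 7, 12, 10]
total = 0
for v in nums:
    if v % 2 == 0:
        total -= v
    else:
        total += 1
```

v=0: even, total = 0-0 = 0
v=3: not even, total = 0+1 = 1
v=7: not even, total = 1+1 = 2
v=7: not even, total = 2+1 = 3
v=12: even, total = 3-12 = -9
v=10: even, total = (-9)-10 = -19

-19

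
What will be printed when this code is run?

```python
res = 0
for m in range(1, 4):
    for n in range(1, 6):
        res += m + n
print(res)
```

m=1,n=1: res = 0+2 = 2
m=1,n=2: res = 2+3 = 5
m=1,n=3: res = 5+4 = 9
m=1,n=4: res = 9+5 = 14
m=1,n=5: res = 14+6 = 20
m=2,n=1: res = 20+3 = 23
m=2,n=2: res = 23+4 = 27
m=2,n=3: res = 27+5 = 32
m=2,n=4: res = 32+6 = 38
m=2,n=5: res = 38+7 = 45
m=3,n=1: res = 45+4 = 49
m=3,n=2: res = 49+5 = 54
m=3,n=3: res = 54+6 = 60
m=3,n=4: res = 60+7 = 67
m=3,n=5: res = 67+8 = 75

75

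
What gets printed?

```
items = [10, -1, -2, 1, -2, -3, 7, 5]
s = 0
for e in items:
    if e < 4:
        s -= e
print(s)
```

e=10: not <4
e=-1: <4, s = 0-(-1) = 1
e=-2: <4, s = 1-(-2) = 3
e=1: <4, s = 3-1 = 2
e=-2: <4, s = 2-(-2) = 4
e=-3: <4, s = 4-(-3) = 7
e=7: not <4
e=5: not <4

7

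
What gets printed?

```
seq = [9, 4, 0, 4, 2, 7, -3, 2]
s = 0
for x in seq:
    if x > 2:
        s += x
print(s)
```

x=9: >2, s = 0+9 = 9
x=4: >2, s = 9+4 = 13
x=0: not >2
x=4: >2, s = 13+4 = 17
x=2: not >2
x=7: >2, s = 17+7 = 24
x=-3: not >2
x=2: not >2

24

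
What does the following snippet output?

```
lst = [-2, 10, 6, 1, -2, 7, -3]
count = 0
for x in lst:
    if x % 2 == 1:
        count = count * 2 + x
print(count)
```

15

x=-2: not odd
x=10: not odd
x=6: not odd
x=1: odd, count = 0*2+1 = 1
x=-2: not odd
x=7: odd, count = 1*2+7 = 9
x=-3: odd, count = 9*2+(-3) = 15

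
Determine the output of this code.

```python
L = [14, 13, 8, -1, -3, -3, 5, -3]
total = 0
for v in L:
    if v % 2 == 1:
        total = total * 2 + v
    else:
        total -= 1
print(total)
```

v=14: not odd, total = 0-1 = -1
v=13: odd, total = (-1)*2+13 = 11
v=8: not odd, total = 11-1 = 10
v=-1: odd, total = 10*2+(-1) = 19
v=-3: odd, total = 19*2+(-3) = 35
v=-3: odd, total = 35*2+(-3) = 67
v=5: odd, total = 67*2+5 = 139
v=-3: odd, total = 139*2+(-3) = 275

275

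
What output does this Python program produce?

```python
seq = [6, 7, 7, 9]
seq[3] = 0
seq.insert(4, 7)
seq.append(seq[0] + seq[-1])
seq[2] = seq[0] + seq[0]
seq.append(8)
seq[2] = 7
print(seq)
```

seq[3] = 0 → [6, 7, 7, 0]
insert 7 at 4 → [6, 7, 7, 0, 7]
append seq[0]+seq[-1] = 6+7 = 13 → [6, 7, 7, 0, 7, 13]
seq[2] = seq[0]+seq[0] = 6+6 = 12 → [6, 7, 12, 0, 7, 13]
append 8 → [6, 7, 12, 0, 7, 13, 8]
seq[2] = 7 → [6, 7, 7, 0, 7, 13, 8]

[6, 7, 7, 0, 7, 13, 8]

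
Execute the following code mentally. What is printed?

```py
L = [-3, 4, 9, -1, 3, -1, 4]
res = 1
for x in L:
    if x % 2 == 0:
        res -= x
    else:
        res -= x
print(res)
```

-14

x=-3: not even, res = 1-(-3) = 4
x=4: even, res = 4-4 = 0
x=9: not even, res = 0-9 = -9
x=-1: not even, res = (-9)-(-1) = -8
x=3: not even, res = (-8)-3 = -11
x=-1: not even, res = (-11)-(-1) = -10
x=4: even, res = (-10)-4 = -14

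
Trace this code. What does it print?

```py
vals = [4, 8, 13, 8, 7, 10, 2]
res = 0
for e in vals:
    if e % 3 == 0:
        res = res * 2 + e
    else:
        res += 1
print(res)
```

7

e=4: not %3==0, res = 0+1 = 1
e=8: not %3==0, res = 1+1 = 2
e=13: not %3==0, res = 2+1 = 3
e=8: not %3==0, res = 3+1 = 4
e=7: not %3==0, res = 4+1 = 5
e=10: not %3==0, res = 5+1 = 6
e=2: not %3==0, res = 6+1 = 7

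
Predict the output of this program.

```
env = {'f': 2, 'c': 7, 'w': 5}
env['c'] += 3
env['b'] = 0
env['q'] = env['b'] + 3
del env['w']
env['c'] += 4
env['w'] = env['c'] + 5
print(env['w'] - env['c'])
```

5

env['c'] = 7+3 = 10 → {'f': 2, 'c': 10, 'w': 5}
env['b'] = 0 → {'f': 2, 'c': 10, 'w': 5, 'b': 0}
env['q'] = env['b']+3 = 3 → {'f': 2, 'c': 10, 'w': 5, 'b': 0, 'q': 3}
del 'w' → {'f': 2, 'c': 10, 'b': 0, 'q': 3}
env['c'] = 10+4 = 14 → {'f': 2, 'c': 14, 'b': 0, 'q': 3}
env['w'] = env['c']+5 = 19 → {'f': 2, 'c': 14, 'b': 0, 'q': 3, 'w': 19}
env['w']-env['c'] = 19-14 = 5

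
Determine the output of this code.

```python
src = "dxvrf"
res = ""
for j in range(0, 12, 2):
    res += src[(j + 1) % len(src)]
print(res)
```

j=0: add src[1]='x' → 'x'
j=2: add src[3]='r' → 'xr'
j=4: add src[0]='d' → 'xrd'
j=6: add src[2]='v' → 'xrdv'
j=8: add src[4]='f' → 'xrdvf'
j=10: add src[1]='x' → 'xrdvfx'

xrdvfx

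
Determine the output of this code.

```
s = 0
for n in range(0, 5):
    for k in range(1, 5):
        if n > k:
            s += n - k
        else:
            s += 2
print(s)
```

38

n=0,k=1: not 0>1, s = 0+2 = 2
n=0,k=2: not 0>2, s = 2+2 = 4
n=0,k=3: not 0>3, s = 4+2 = 6
n=0,k=4: not 0>4, s = 6+2 = 8
n=1,k=1: not 1>1, s = 8+2 = 10
n=1,k=2: not 1>2, s = 10+2 = 12
n=1,k=3: not 1>3, s = 12+2 = 14
n=1,k=4: not 1>4, s = 14+2 = 16
n=2,k=1: 2>1, s = 16+1 = 17
n=2,k=2: not 2>2, s = 17+2 = 19
n=2,k=3: not 2>3, s = 19+2 = 21
n=2,k=4: not 2>4, s = 21+2 = 23
n=3,k=1: 3>1, s = 23+2 = 25
n=3,k=2: 3>2, s = 25+1 = 26
n=3,k=3: not 3>3, s = 26+2 = 28
n=3,k=4: not 3>4, s = 28+2 = 30
n=4,k=1: 4>1, s = 30+3 = 33
n=4,k=2: 4>2, s = 33+2 = 35
n=4,k=3: 4>3, s = 35+1 = 36
n=4,k=4: not 4>4, s = 36+2 = 38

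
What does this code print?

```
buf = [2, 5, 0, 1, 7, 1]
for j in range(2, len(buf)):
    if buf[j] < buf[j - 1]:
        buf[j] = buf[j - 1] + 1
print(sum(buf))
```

j=2: 0<5, buf[2] = 5+1 = 6 → [2, 5, 6, 1, 7, 1]
j=3: 1<6, buf[3] = 6+1 = 7 → [2, 5, 6, 7, 7, 1]
j=4: 7>=7, unchanged → [2, 5, 6, 7, 7, 1]
j=5: 1<7, buf[5] = 7+1 = 8 → [2, 5, 6, 7, 7, 8]
sum = 35

35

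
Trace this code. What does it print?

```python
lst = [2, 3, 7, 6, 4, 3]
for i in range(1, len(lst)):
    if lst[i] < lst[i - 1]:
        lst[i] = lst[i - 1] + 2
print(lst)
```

i=1: 3>=2, unchanged → [2, 3, 7, 6, 4, 3]
i=2: 7>=3, unchanged → [2, 3, 7, 6, 4, 3]
i=3: 6<7, lst[3] = 7+2 = 9 → [2, 3, 7, 9, 4, 3]
i=4: 4<9, lst[4] = 9+2 = 11 → [2, 3, 7, 9, 11, 3]
i=5: 3<11, lst[5] = 11+2 = 13 → [2, 3, 7, 9, 11, 13]

[2, 3, 7, 9, 11, 13]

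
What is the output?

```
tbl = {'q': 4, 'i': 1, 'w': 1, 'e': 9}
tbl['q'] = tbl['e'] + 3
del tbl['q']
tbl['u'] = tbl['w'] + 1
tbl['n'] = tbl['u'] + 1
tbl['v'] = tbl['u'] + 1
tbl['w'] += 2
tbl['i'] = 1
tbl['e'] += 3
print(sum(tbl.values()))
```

tbl['q'] = tbl['e']+3 = 12 → {'q': 12, 'i': 1, 'w': 1, 'e': 9}
del 'q' → {'i': 1, 'w': 1, 'e': 9}
tbl['u'] = tbl['w']+1 = 2 → {'i': 1, 'w': 1, 'e': 9, 'u': 2}
tbl['n'] = tbl['u']+1 = 3 → {'i': 1, 'w': 1, 'e': 9, 'u': 2, 'n': 3}
tbl['v'] = tbl['u']+1 = 3 → {'i': 1, 'w': 1, 'e': 9, 'u': 2, 'n': 3, 'v': 3}
tbl['w'] = 1+2 = 3 → {'i': 1, 'w': 3, 'e': 9, 'u': 2, 'n': 3, 'v': 3}
tbl['i'] = 1 → {'i': 1, 'w': 3, 'e': 9, 'u': 2, 'n': 3, 'v': 3}
tbl['e'] = 9+3 = 12 → {'i': 1, 'w': 3, 'e': 12, 'u': 2, 'n': 3, 'v': 3}
sum of values = 24

24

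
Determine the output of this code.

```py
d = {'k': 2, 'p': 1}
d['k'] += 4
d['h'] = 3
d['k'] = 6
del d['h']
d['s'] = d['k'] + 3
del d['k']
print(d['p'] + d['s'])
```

d['k'] = 2+4 = 6 → {'k': 6, 'p': 1}
d['h'] = 3 → {'k': 6, 'p': 1, 'h': 3}
d['k'] = 6 → {'k': 6, 'p': 1, 'h': 3}
del 'h' → {'k': 6, 'p': 1}
d['s'] = d['k']+3 = 9 → {'k': 6, 'p': 1, 's': 9}
del 'k' → {'p': 1, 's': 9}
d['p']+d['s'] = 1+9 = 10

10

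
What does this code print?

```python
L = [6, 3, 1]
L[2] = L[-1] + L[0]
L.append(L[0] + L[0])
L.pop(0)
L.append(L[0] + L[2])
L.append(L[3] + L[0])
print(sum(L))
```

55

L[2] = L[-1]+L[0] = 1+6 = 7 → [6, 3, 7]
append L[0]+L[0] = 6+6 = 12 → [6, 3, 7, 12]
pop(0) removes 6 → [3, 7, 12]
append L[0]+L[2] = 3+12 = 15 → [3, 7, 12, 15]
append L[3]+L[0] = 15+3 = 18 → [3, 7, 12, 15, 18]
sum = 55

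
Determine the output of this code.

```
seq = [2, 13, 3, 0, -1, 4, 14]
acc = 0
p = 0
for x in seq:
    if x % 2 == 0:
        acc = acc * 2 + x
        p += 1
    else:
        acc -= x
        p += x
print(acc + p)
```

x=2: even, acc = 0*2+2 = 2; p=1
x=13: not even, acc = 2-13 = -11; p=14
x=3: not even, acc = (-11)-3 = -14; p=17
x=0: even, acc = (-14)*2+0 = -28; p=18
x=-1: not even, acc = (-28)-(-1) = -27; p=17
x=4: even, acc = (-27)*2+4 = -50; p=18
x=14: even, acc = (-50)*2+14 = -86; p=19
acc+p = (-86)+19 = -67

-67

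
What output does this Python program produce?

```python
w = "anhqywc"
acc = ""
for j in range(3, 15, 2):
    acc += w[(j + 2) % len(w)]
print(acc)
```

wahycn

j=3: add w[5]='w' → 'w'
j=5: add w[0]='a' → 'wa'
j=7: add w[2]='h' → 'wah'
j=9: add w[4]='y' → 'wahy'
j=11: add w[6]='c' → 'wahyc'
j=13: add w[1]='n' → 'wahycn'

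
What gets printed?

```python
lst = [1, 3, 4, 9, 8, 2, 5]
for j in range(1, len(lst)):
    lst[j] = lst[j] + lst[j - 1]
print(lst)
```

[1, 4, 8, 17, 25, 27, 32]

j=1: lst[1] = 3+1 = 4 → [1, 4, 4, 9, 8, 2, 5]
j=2: lst[2] = 4+4 = 8 → [1, 4, 8, 9, 8, 2, 5]
j=3: lst[3] = 9+8 = 17 → [1, 4, 8, 17, 8, 2, 5]
j=4: lst[4] = 8+17 = 25 → [1, 4, 8, 17, 25, 2, 5]
j=5: lst[5] = 2+25 = 27 → [1, 4, 8, 17, 25, 27, 5]
j=6: lst[6] = 5+27 = 32 → [1, 4, 8, 17, 25, 27, 32]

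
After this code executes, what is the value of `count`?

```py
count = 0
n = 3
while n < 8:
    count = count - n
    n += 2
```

n=3: count = 0-3 = -3
n=5: count = (-3)-5 = -8
n=7: count = (-8)-7 = -15

-15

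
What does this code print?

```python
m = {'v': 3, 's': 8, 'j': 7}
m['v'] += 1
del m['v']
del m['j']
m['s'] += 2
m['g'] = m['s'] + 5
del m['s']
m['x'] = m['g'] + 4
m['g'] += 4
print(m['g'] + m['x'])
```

38

m['v'] = 3+1 = 4 → {'v': 4, 's': 8, 'j': 7}
del 'v' → {'s': 8, 'j': 7}
del 'j' → {'s': 8}
m['s'] = 8+2 = 10 → {'s': 10}
m['g'] = m['s']+5 = 15 → {'s': 10, 'g': 15}
del 's' → {'g': 15}
m['x'] = m['g']+4 = 19 → {'g': 15, 'x': 19}
m['g'] = 15+4 = 19 → {'g': 19, 'x': 19}
m['g']+m['x'] = 19+19 = 38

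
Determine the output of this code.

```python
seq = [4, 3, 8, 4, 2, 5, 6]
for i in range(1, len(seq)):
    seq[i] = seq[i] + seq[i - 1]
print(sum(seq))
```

124

i=1: seq[1] = 3+4 = 7 → [4, 7, 8, 4, 2, 5, 6]
i=2: seq[2] = 8+7 = 15 → [4, 7, 15, 4, 2, 5, 6]
i=3: seq[3] = 4+15 = 19 → [4, 7, 15, 19, 2, 5, 6]
i=4: seq[4] = 2+19 = 21 → [4, 7, 15, 19, 21, 5, 6]
i=5: seq[5] = 5+21 = 26 → [4, 7, 15, 19, 21, 26, 6]
i=6: seq[6] = 6+26 = 32 → [4, 7, 15, 19, 21, 26, 32]
sum = 124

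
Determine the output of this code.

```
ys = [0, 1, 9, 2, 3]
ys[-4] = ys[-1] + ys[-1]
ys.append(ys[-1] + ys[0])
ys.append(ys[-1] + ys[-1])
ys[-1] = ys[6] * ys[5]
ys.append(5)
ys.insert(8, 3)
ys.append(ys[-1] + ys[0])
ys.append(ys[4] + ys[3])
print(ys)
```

ys[-4] = ys[-1]+ys[-1] = 3+3 = 6 → [0, 6, 9, 2, 3]
append ys[-1]+ys[0] = 3+0 = 3 → [0, 6, 9, 2, 3, 3]
append ys[-1]+ys[-1] = 3+3 = 6 → [0, 6, 9, 2, 3, 3, 6]
ys[-1] = ys[6]*ys[5] = 6*3 = 18 → [0, 6, 9, 2, 3, 3, 18]
append 5 → [0, 6, 9, 2, 3, 3, 18, 5]
insert 3 at 8 → [0, 6, 9, 2, 3, 3, 18, 5, 3]
append ys[-1]+ys[0] = 3+0 = 3 → [0, 6, 9, 2, 3, 3, 18, 5, 3, 3]
append ys[4]+ys[3] = 3+2 = 5 → [0, 6, 9, 2, 3, 3, 18, 5, 3, 3, 5]

[0, 6, 9, 2, 3, 3, 18, 5, 3, 3, 5]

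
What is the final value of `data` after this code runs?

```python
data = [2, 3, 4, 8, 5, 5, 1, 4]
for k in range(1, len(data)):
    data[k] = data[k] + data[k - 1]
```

[2, 5, 9, 17, 22, 27, 28, 32]

k=1: data[1] = 3+2 = 5 → [2, 5, 4, 8, 5, 5, 1, 4]
k=2: data[2] = 4+5 = 9 → [2, 5, 9, 8, 5, 5, 1, 4]
k=3: data[3] = 8+9 = 17 → [2, 5, 9, 17, 5, 5, 1, 4]
k=4: data[4] = 5+17 = 22 → [2, 5, 9, 17, 22, 5, 1, 4]
k=5: data[5] = 5+22 = 27 → [2, 5, 9, 17, 22, 27, 1, 4]
k=6: data[6] = 1+27 = 28 → [2, 5, 9, 17, 22, 27, 28, 4]
k=7: data[7] = 4+28 = 32 → [2, 5, 9, 17, 22, 27, 28, 32]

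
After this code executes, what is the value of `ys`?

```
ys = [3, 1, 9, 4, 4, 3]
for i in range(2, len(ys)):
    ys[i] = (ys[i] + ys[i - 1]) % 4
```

[3, 1, 2, 2, 2, 1]

i=2: ys[2] = (9+1)%4 = 2 → [3, 1, 2, 4, 4, 3]
i=3: ys[3] = (4+2)%4 = 2 → [3, 1, 2, 2, 4, 3]
i=4: ys[4] = (4+2)%4 = 2 → [3, 1, 2, 2, 2, 3]
i=5: ys[5] = (3+2)%4 = 1 → [3, 1, 2, 2, 2, 1]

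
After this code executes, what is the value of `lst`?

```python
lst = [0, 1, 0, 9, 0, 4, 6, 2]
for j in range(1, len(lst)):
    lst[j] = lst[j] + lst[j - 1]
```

j=1: lst[1] = 1+0 = 1 → [0, 1, 0, 9, 0, 4, 6, 2]
j=2: lst[2] = 0+1 = 1 → [0, 1, 1, 9, 0, 4, 6, 2]
j=3: lst[3] = 9+1 = 10 → [0, 1, 1, 10, 0, 4, 6, 2]
j=4: lst[4] = 0+10 = 10 → [0, 1, 1, 10, 10, 4, 6, 2]
j=5: lst[5] = 4+10 = 14 → [0, 1, 1, 10, 10, 14, 6, 2]
j=6: lst[6] = 6+14 = 20 → [0, 1, 1, 10, 10, 14, 20, 2]
j=7: lst[7] = 2+20 = 22 → [0, 1, 1, 10, 10, 14, 20, 22]

[0, 1, 1, 10, 10, 14, 20, 22]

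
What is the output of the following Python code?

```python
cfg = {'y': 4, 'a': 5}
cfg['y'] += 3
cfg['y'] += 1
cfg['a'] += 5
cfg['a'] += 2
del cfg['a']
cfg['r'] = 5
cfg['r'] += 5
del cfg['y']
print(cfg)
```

{'r': 10}

cfg['y'] = 4+3 = 7 → {'y': 7, 'a': 5}
cfg['y'] = 7+1 = 8 → {'y': 8, 'a': 5}
cfg['a'] = 5+5 = 10 → {'y': 8, 'a': 10}
cfg['a'] = 10+2 = 12 → {'y': 8, 'a': 12}
del 'a' → {'y': 8}
cfg['r'] = 5 → {'y': 8, 'r': 5}
cfg['r'] = 5+5 = 10 → {'y': 8, 'r': 10}
del 'y' → {'r': 10}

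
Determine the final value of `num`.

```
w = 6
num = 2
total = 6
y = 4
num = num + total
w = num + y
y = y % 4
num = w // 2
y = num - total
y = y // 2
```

num = 2+6 = 8
w = 8+4 = 12
y = 4%4 = 0
num = 12//2 = 6
y = 6-6 = 0
y = 0//2 = 0

6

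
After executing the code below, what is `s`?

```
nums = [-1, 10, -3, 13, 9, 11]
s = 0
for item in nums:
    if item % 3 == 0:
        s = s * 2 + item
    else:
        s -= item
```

-70

item=-1: not %3==0, s = 0-(-1) = 1
item=10: not %3==0, s = 1-10 = -9
item=-3: %3==0, s = (-9)*2+(-3) = -21
item=13: not %3==0, s = (-21)-13 = -34
item=9: %3==0, s = (-34)*2+9 = -59
item=11: not %3==0, s = (-59)-11 = -70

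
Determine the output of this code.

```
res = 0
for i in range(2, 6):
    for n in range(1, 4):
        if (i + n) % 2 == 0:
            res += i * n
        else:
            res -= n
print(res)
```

i=2,n=1: odd sum, res = 0-1 = -1
i=2,n=2: even sum, res = (-1)+4 = 3
i=2,n=3: odd sum, res = 3-3 = 0
i=3,n=1: even sum, res = 0+3 = 3
i=3,n=2: odd sum, res = 3-2 = 1
i=3,n=3: even sum, res = 1+9 = 10
i=4,n=1: odd sum, res = 10-1 = 9
i=4,n=2: even sum, res = 9+8 = 17
i=4,n=3: odd sum, res = 17-3 = 14
i=5,n=1: even sum, res = 14+5 = 19
i=5,n=2: odd sum, res = 19-2 = 17
i=5,n=3: even sum, res = 17+15 = 32

32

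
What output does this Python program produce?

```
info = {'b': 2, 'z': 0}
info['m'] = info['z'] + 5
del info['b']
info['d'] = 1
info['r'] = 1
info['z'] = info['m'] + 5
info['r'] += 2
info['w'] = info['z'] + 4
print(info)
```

{'z': 10, 'm': 5, 'd': 1, 'r': 3, 'w': 14}

info['m'] = info['z']+5 = 5 → {'b': 2, 'z': 0, 'm': 5}
del 'b' → {'z': 0, 'm': 5}
info['d'] = 1 → {'z': 0, 'm': 5, 'd': 1}
info['r'] = 1 → {'z': 0, 'm': 5, 'd': 1, 'r': 1}
info['z'] = info['m']+5 = 10 → {'z': 10, 'm': 5, 'd': 1, 'r': 1}
info['r'] = 1+2 = 3 → {'z': 10, 'm': 5, 'd': 1, 'r': 3}
info['w'] = info['z']+4 = 14 → {'z': 10, 'm': 5, 'd': 1, 'r': 3, 'w': 14}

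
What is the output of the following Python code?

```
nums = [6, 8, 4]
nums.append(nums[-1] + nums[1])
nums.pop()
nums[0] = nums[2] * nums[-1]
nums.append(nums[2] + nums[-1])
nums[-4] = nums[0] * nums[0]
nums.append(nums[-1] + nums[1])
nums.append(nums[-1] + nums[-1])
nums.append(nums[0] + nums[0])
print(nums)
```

append nums[-1]+nums[1] = 4+8 = 12 → [6, 8, 4, 12]
pop() removes 12 → [6, 8, 4]
nums[0] = nums[2]*nums[-1] = 4*4 = 16 → [16, 8, 4]
append nums[2]+nums[-1] = 4+4 = 8 → [16, 8, 4, 8]
nums[-4] = nums[0]*nums[0] = 16*16 = 256 → [256, 8, 4, 8]
append nums[-1]+nums[1] = 8+8 = 16 → [256, 8, 4, 8, 16]
append nums[-1]+nums[-1] = 16+16 = 32 → [256, 8, 4, 8, 16, 32]
append nums[0]+nums[0] = 256+256 = 512 → [256, 8, 4, 8, 16, 32, 512]

[256, 8, 4, 8, 16, 32, 512]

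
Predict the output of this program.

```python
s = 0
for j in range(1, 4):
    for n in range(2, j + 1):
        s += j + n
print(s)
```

15

j=2,n=2: s = 0+4 = 4
j=3,n=2: s = 4+5 = 9
j=3,n=3: s = 9+6 = 15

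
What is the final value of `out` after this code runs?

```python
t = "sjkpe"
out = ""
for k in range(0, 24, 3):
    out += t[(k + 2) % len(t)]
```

k=0: add t[2]='k' → 'k'
k=3: add t[0]='s' → 'ks'
k=6: add t[3]='p' → 'ksp'
k=9: add t[1]='j' → 'kspj'
k=12: add t[4]='e' → 'kspje'
k=15: add t[2]='k' → 'kspjek'
k=18: add t[0]='s' → 'kspjeks'
k=21: add t[3]='p' → 'kspjeksp'

'kspjeksp'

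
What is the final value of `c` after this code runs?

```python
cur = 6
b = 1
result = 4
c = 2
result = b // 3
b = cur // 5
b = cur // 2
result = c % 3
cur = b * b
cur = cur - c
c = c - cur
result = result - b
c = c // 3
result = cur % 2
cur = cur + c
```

-2

result = 1//3 = 0
b = 6//5 = 1
b = 6//2 = 3
result = 2%3 = 2
cur = 3*3 = 9
cur = 9-2 = 7
c = 2-7 = -5
result = 2-3 = -1
c = (-5)//3 = -2
result = 7%2 = 1
cur = 7+(-2) = 5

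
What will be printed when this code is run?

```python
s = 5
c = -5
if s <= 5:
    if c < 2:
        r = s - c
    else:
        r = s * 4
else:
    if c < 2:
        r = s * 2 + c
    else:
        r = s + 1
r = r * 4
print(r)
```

40

s=5, c=-5
s <= 5 is True; c < 2 is True
→ r = s - c = 10
r = 10*4 = 40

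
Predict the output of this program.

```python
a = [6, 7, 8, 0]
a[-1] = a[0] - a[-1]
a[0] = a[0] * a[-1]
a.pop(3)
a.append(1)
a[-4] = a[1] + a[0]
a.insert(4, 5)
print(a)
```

[43, 7, 8, 1, 5]

a[-1] = a[0]-a[-1] = 6-0 = 6 → [6, 7, 8, 6]
a[0] = a[0]*a[-1] = 6*6 = 36 → [36, 7, 8, 6]
pop(3) removes 6 → [36, 7, 8]
append 1 → [36, 7, 8, 1]
a[-4] = a[1]+a[0] = 7+36 = 43 → [43, 7, 8, 1]
insert 5 at 4 → [43, 7, 8, 1, 5]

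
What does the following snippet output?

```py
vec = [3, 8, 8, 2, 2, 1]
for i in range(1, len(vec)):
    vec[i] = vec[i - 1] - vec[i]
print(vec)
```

[3, -5, -13, -15, -17, -18]

i=1: vec[1] = 3-8 = -5 → [3, -5, 8, 2, 2, 1]
i=2: vec[2] = (-5)-8 = -13 → [3, -5, -13, 2, 2, 1]
i=3: vec[3] = (-13)-2 = -15 → [3, -5, -13, -15, 2, 1]
i=4: vec[4] = (-15)-2 = -17 → [3, -5, -13, -15, -17, 1]
i=5: vec[5] = (-17)-1 = -18 → [3, -5, -13, -15, -17, -18]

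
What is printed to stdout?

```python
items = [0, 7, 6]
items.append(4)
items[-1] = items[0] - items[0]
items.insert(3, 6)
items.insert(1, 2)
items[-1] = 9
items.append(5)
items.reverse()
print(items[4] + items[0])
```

append 4 → [0, 7, 6, 4]
items[-1] = items[0]-items[0] = 0-0 = 0 → [0, 7, 6, 0]
insert 6 at 3 → [0, 7, 6, 6, 0]
insert 2 at 1 → [0, 2, 7, 6, 6, 0]
items[-1] = 9 → [0, 2, 7, 6, 6, 9]
append 5 → [0, 2, 7, 6, 6, 9, 5]
reverse → [5, 9, 6, 6, 7, 2, 0]
items[4]+items[0] = 7+5 = 12

12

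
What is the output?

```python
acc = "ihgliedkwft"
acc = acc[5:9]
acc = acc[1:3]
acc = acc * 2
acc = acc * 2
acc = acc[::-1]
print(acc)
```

kdkdkdkd

slice [5:9] → 'edkw'
slice [1:3] → 'dk'
repeat ×2 → 'dkdk'
repeat ×2 → 'dkdkdkdk'
reverse → 'kdkdkdkd'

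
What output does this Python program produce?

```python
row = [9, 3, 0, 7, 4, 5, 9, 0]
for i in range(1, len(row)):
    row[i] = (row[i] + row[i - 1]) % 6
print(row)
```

[9, 0, 0, 1, 5, 4, 1, 1]

i=1: row[1] = (3+9)%6 = 0 → [9, 0, 0, 7, 4, 5, 9, 0]
i=2: row[2] = (0+0)%6 = 0 → [9, 0, 0, 7, 4, 5, 9, 0]
i=3: row[3] = (7+0)%6 = 1 → [9, 0, 0, 1, 4, 5, 9, 0]
i=4: row[4] = (4+1)%6 = 5 → [9, 0, 0, 1, 5, 5, 9, 0]
i=5: row[5] = (5+5)%6 = 4 → [9, 0, 0, 1, 5, 4, 9, 0]
i=6: row[6] = (9+4)%6 = 1 → [9, 0, 0, 1, 5, 4, 1, 0]
i=7: row[7] = (0+1)%6 = 1 → [9, 0, 0, 1, 5, 4, 1, 1]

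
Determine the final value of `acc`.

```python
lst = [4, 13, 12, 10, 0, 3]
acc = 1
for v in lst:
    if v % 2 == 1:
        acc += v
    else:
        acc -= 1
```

13

v=4: not odd, acc = 1-1 = 0
v=13: odd, acc = 0+13 = 13
v=12: not odd, acc = 13-1 = 12
v=10: not odd, acc = 12-1 = 11
v=0: not odd, acc = 11-1 = 10
v=3: odd, acc = 10+3 = 13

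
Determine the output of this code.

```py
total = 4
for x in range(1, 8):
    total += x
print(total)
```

x=1: total = 4+1 = 5
x=2: total = 5+2 = 7
x=3: total = 7+3 = 10
x=4: total = 10+4 = 14
x=5: total = 14+5 = 19
x=6: total = 19+6 = 25
x=7: total = 25+7 = 32

32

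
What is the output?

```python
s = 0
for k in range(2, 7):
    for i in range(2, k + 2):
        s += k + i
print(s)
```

165

k=2,i=2: s = 0+4 = 4
k=2,i=3: s = 4+5 = 9
k=3,i=2: s = 9+5 = 14
k=3,i=3: s = 14+6 = 20
k=3,i=4: s = 20+7 = 27
k=4,i=2: s = 27+6 = 33
k=4,i=3: s = 33+7 = 40
k=4,i=4: s = 40+8 = 48
k=4,i=5: s = 48+9 = 57
k=5,i=2: s = 57+7 = 64
k=5,i=3: s = 64+8 = 72
k=5,i=4: s = 72+9 = 81
k=5,i=5: s = 81+10 = 91
k=5,i=6: s = 91+11 = 102
k=6,i=2: s = 102+8 = 110
k=6,i=3: s = 110+9 = 119
k=6,i=4: s = 119+10 = 129
k=6,i=5: s = 129+11 = 140
k=6,i=6: s = 140+12 = 152
k=6,i=7: s = 152+13 = 165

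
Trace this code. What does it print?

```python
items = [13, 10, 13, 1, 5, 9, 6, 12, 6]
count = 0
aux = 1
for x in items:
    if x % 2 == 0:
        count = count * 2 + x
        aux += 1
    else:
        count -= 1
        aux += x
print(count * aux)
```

3956

x=13: not even, count = 0-1 = -1; aux=14
x=10: even, count = (-1)*2+10 = 8; aux=15
x=13: not even, count = 8-1 = 7; aux=28
x=1: not even, count = 7-1 = 6; aux=29
x=5: not even, count = 6-1 = 5; aux=34
x=9: not even, count = 5-1 = 4; aux=43
x=6: even, count = 4*2+6 = 14; aux=44
x=12: even, count = 14*2+12 = 40; aux=45
x=6: even, count = 40*2+6 = 86; aux=46
count*aux = 86*46 = 3956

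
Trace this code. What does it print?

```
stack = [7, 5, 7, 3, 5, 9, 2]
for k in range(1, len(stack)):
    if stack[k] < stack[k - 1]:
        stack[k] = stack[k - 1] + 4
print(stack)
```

k=1: 5<7, stack[1] = 7+4 = 11 → [7, 11, 7, 3, 5, 9, 2]
k=2: 7<11, stack[2] = 11+4 = 15 → [7, 11, 15, 3, 5, 9, 2]
k=3: 3<15, stack[3] = 15+4 = 19 → [7, 11, 15, 19, 5, 9, 2]
k=4: 5<19, stack[4] = 19+4 = 23 → [7, 11, 15, 19, 23, 9, 2]
k=5: 9<23, stack[5] = 23+4 = 27 → [7, 11, 15, 19, 23, 27, 2]
k=6: 2<27, stack[6] = 27+4 = 31 → [7, 11, 15, 19, 23, 27, 31]

[7, 11, 15, 19, 23, 27, 31]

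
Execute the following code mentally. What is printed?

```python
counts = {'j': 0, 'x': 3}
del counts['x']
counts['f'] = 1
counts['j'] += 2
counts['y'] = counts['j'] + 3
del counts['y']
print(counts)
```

del 'x' → {'j': 0}
counts['f'] = 1 → {'j': 0, 'f': 1}
counts['j'] = 0+2 = 2 → {'j': 2, 'f': 1}
counts['y'] = counts['j']+3 = 5 → {'j': 2, 'f': 1, 'y': 5}
del 'y' → {'j': 2, 'f': 1}

{'j': 2, 'f': 1}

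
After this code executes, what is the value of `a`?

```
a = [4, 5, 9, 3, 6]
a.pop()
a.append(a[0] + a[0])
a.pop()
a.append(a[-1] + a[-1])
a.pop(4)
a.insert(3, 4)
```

pop() removes 6 → [4, 5, 9, 3]
append a[0]+a[0] = 4+4 = 8 → [4, 5, 9, 3, 8]
pop() removes 8 → [4, 5, 9, 3]
append a[-1]+a[-1] = 3+3 = 6 → [4, 5, 9, 3, 6]
pop(4) removes 6 → [4, 5, 9, 3]
insert 4 at 3 → [4, 5, 9, 4, 3]

[4, 5, 9, 4, 3]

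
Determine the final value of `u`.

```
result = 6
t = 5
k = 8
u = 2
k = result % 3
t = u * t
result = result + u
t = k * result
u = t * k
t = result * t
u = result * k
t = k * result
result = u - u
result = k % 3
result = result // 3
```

k = 6%3 = 0
t = 2*5 = 10
result = 6+2 = 8
t = 0*8 = 0
u = 0*0 = 0
t = 8*0 = 0
u = 8*0 = 0
t = 0*8 = 0
result = 0-0 = 0
result = 0%3 = 0
result = 0//3 = 0

0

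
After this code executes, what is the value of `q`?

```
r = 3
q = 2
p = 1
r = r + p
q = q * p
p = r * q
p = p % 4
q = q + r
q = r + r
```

r = 3+1 = 4
q = 2*1 = 2
p = 4*2 = 8
p = 8%4 = 0
q = 2+4 = 6
q = 4+4 = 8

8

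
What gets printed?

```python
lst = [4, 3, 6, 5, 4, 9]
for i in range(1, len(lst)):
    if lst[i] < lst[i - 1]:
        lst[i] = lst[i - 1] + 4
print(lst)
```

[4, 8, 12, 16, 20, 24]

i=1: 3<4, lst[1] = 4+4 = 8 → [4, 8, 6, 5, 4, 9]
i=2: 6<8, lst[2] = 8+4 = 12 → [4, 8, 12, 5, 4, 9]
i=3: 5<12, lst[3] = 12+4 = 16 → [4, 8, 12, 16, 4, 9]
i=4: 4<16, lst[4] = 16+4 = 20 → [4, 8, 12, 16, 20, 9]
i=5: 9<20, lst[5] = 20+4 = 24 → [4, 8, 12, 16, 20, 24]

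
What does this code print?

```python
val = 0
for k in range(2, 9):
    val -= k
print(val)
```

-35

k=2: val = 0-2 = -2
k=3: val = (-2)-3 = -5
k=4: val = (-5)-4 = -9
k=5: val = (-9)-5 = -14
k=6: val = (-14)-6 = -20
k=7: val = (-20)-7 = -27
k=8: val = (-27)-8 = -35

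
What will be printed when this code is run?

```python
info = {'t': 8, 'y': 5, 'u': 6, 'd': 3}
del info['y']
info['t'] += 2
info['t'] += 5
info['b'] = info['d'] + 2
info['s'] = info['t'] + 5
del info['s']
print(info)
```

del 'y' → {'t': 8, 'u': 6, 'd': 3}
info['t'] = 8+2 = 10 → {'t': 10, 'u': 6, 'd': 3}
info['t'] = 10+5 = 15 → {'t': 15, 'u': 6, 'd': 3}
info['b'] = info['d']+2 = 5 → {'t': 15, 'u': 6, 'd': 3, 'b': 5}
info['s'] = info['t']+5 = 20 → {'t': 15, 'u': 6, 'd': 3, 'b': 5, 's': 20}
del 's' → {'t': 15, 'u': 6, 'd': 3, 'b': 5}

{'t': 15, 'u': 6, 'd': 3, 'b': 5}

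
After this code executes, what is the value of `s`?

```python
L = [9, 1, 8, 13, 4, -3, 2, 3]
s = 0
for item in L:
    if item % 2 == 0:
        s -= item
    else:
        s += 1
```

item=9: not even, s = 0+1 = 1
item=1: not even, s = 1+1 = 2
item=8: even, s = 2-8 = -6
item=13: not even, s = (-6)+1 = -5
item=4: even, s = (-5)-4 = -9
item=-3: not even, s = (-9)+1 = -8
item=2: even, s = (-8)-2 = -10
item=3: not even, s = (-10)+1 = -9

-9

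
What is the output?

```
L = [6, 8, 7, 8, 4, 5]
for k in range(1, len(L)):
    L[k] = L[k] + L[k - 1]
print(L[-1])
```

38

k=1: L[1] = 8+6 = 14 → [6, 14, 7, 8, 4, 5]
k=2: L[2] = 7+14 = 21 → [6, 14, 21, 8, 4, 5]
k=3: L[3] = 8+21 = 29 → [6, 14, 21, 29, 4, 5]
k=4: L[4] = 4+29 = 33 → [6, 14, 21, 29, 33, 5]
k=5: L[5] = 5+33 = 38 → [6, 14, 21, 29, 33, 38]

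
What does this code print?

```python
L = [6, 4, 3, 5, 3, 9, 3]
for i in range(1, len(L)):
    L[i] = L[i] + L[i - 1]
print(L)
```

i=1: L[1] = 4+6 = 10 → [6, 10, 3, 5, 3, 9, 3]
i=2: L[2] = 3+10 = 13 → [6, 10, 13, 5, 3, 9, 3]
i=3: L[3] = 5+13 = 18 → [6, 10, 13, 18, 3, 9, 3]
i=4: L[4] = 3+18 = 21 → [6, 10, 13, 18, 21, 9, 3]
i=5: L[5] = 9+21 = 30 → [6, 10, 13, 18, 21, 30, 3]
i=6: L[6] = 3+30 = 33 → [6, 10, 13, 18, 21, 30, 33]

[6, 10, 13, 18, 21, 30, 33]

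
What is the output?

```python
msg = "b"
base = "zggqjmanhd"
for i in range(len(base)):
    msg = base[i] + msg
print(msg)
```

i=0: prepend 'z' → 'zb'
i=1: prepend 'g' → 'gzb'
i=2: prepend 'g' → 'ggzb'
i=3: prepend 'q' → 'qggzb'
i=4: prepend 'j' → 'jqggzb'
i=5: prepend 'm' → 'mjqggzb'
i=6: prepend 'a' → 'amjqggzb'
i=7: prepend 'n' → 'namjqggzb'
i=8: prepend 'h' → 'hnamjqggzb'
i=9: prepend 'd' → 'dhnamjqggzb'

dhnamjqggzb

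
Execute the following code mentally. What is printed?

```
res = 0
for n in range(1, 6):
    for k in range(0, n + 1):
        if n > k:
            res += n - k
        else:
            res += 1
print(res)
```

40

n=1,k=0: 1>0, res = 0+1 = 1
n=1,k=1: not 1>1, res = 1+1 = 2
n=2,k=0: 2>0, res = 2+2 = 4
n=2,k=1: 2>1, res = 4+1 = 5
n=2,k=2: not 2>2, res = 5+1 = 6
n=3,k=0: 3>0, res = 6+3 = 9
n=3,k=1: 3>1, res = 9+2 = 11
n=3,k=2: 3>2, res = 11+1 = 12
n=3,k=3: not 3>3, res = 12+1 = 13
n=4,k=0: 4>0, res = 13+4 = 17
n=4,k=1: 4>1, res = 17+3 = 20
n=4,k=2: 4>2, res = 20+2 = 22
n=4,k=3: 4>3, res = 22+1 = 23
n=4,k=4: not 4>4, res = 23+1 = 24
n=5,k=0: 5>0, res = 24+5 = 29
n=5,k=1: 5>1, res = 29+4 = 33
n=5,k=2: 5>2, res = 33+3 = 36
n=5,k=3: 5>3, res = 36+2 = 38
n=5,k=4: 5>4, res = 38+1 = 39
n=5,k=5: not 5>5, res = 39+1 = 40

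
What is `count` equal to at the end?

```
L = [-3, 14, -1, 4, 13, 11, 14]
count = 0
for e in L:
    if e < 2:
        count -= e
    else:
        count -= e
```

-52

e=-3: <2, count = 0-(-3) = 3
e=14: not <2, count = 3-14 = -11
e=-1: <2, count = (-11)-(-1) = -10
e=4: not <2, count = (-10)-4 = -14
e=13: not <2, count = (-14)-13 = -27
e=11: not <2, count = (-27)-11 = -38
e=14: not <2, count = (-38)-14 = -52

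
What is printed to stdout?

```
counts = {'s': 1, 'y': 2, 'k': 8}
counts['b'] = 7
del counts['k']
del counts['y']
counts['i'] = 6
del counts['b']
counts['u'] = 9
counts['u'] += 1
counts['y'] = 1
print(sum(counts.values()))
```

counts['b'] = 7 → {'s': 1, 'y': 2, 'k': 8, 'b': 7}
del 'k' → {'s': 1, 'y': 2, 'b': 7}
del 'y' → {'s': 1, 'b': 7}
counts['i'] = 6 → {'s': 1, 'b': 7, 'i': 6}
del 'b' → {'s': 1, 'i': 6}
counts['u'] = 9 → {'s': 1, 'i': 6, 'u': 9}
counts['u'] = 9+1 = 10 → {'s': 1, 'i': 6, 'u': 10}
counts['y'] = 1 → {'s': 1, 'i': 6, 'u': 10, 'y': 1}
sum of values = 18

18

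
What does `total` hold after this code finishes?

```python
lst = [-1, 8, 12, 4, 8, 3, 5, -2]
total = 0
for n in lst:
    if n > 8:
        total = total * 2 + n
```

12

n=-1: not >8
n=8: not >8
n=12: >8, total = 0*2+12 = 12
n=4: not >8
n=8: not >8
n=3: not >8
n=5: not >8
n=-2: not >8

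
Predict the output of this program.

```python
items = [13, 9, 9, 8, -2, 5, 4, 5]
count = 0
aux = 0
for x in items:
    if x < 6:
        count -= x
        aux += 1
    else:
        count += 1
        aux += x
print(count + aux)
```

35

x=13: not <6, count = 0+1 = 1; aux=13
x=9: not <6, count = 1+1 = 2; aux=22
x=9: not <6, count = 2+1 = 3; aux=31
x=8: not <6, count = 3+1 = 4; aux=39
x=-2: <6, count = 4-(-2) = 6; aux=40
x=5: <6, count = 6-5 = 1; aux=41
x=4: <6, count = 1-4 = -3; aux=42
x=5: <6, count = (-3)-5 = -8; aux=43
count+aux = (-8)+43 = 35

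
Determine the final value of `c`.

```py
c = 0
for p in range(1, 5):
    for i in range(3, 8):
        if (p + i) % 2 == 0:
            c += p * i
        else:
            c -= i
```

p=1,i=3: even sum, c = 0+3 = 3
p=1,i=4: odd sum, c = 3-4 = -1
p=1,i=5: even sum, c = (-1)+5 = 4
p=1,i=6: odd sum, c = 4-6 = -2
p=1,i=7: even sum, c = (-2)+7 = 5
p=2,i=3: odd sum, c = 5-3 = 2
p=2,i=4: even sum, c = 2+8 = 10
p=2,i=5: odd sum, c = 10-5 = 5
p=2,i=6: even sum, c = 5+12 = 17
p=2,i=7: odd sum, c = 17-7 = 10
p=3,i=3: even sum, c = 10+9 = 19
p=3,i=4: odd sum, c = 19-4 = 15
p=3,i=5: even sum, c = 15+15 = 30
p=3,i=6: odd sum, c = 30-6 = 24
p=3,i=7: even sum, c = 24+21 = 45
p=4,i=3: odd sum, c = 45-3 = 42
p=4,i=4: even sum, c = 42+16 = 58
p=4,i=5: odd sum, c = 58-5 = 53
p=4,i=6: even sum, c = 53+24 = 77
p=4,i=7: odd sum, c = 77-7 = 70

70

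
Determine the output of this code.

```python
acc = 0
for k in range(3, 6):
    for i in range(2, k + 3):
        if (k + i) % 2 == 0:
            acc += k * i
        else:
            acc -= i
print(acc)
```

k=3,i=2: odd sum, acc = 0-2 = -2
k=3,i=3: even sum, acc = (-2)+9 = 7
k=3,i=4: odd sum, acc = 7-4 = 3
k=3,i=5: even sum, acc = 3+15 = 18
k=4,i=2: even sum, acc = 18+8 = 26
k=4,i=3: odd sum, acc = 26-3 = 23
k=4,i=4: even sum, acc = 23+16 = 39
k=4,i=5: odd sum, acc = 39-5 = 34
k=4,i=6: even sum, acc = 34+24 = 58
k=5,i=2: odd sum, acc = 58-2 = 56
k=5,i=3: even sum, acc = 56+15 = 71
k=5,i=4: odd sum, acc = 71-4 = 67
k=5,i=5: even sum, acc = 67+25 = 92
k=5,i=6: odd sum, acc = 92-6 = 86
k=5,i=7: even sum, acc = 86+35 = 121

121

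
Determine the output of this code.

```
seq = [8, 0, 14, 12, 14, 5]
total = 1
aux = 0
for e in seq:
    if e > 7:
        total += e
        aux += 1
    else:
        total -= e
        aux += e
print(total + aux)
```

e=8: >7, total = 1+8 = 9; aux=1
e=0: not >7, total = 9-0 = 9; aux=1
e=14: >7, total = 9+14 = 23; aux=2
e=12: >7, total = 23+12 = 35; aux=3
e=14: >7, total = 35+14 = 49; aux=4
e=5: not >7, total = 49-5 = 44; aux=9
total+aux = 44+9 = 53

53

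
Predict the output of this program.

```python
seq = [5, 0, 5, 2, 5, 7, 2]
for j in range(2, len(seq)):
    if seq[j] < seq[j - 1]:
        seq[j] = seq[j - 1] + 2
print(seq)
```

[5, 0, 5, 7, 9, 11, 13]

j=2: 5>=0, unchanged → [5, 0, 5, 2, 5, 7, 2]
j=3: 2<5, seq[3] = 5+2 = 7 → [5, 0, 5, 7, 5, 7, 2]
j=4: 5<7, seq[4] = 7+2 = 9 → [5, 0, 5, 7, 9, 7, 2]
j=5: 7<9, seq[5] = 9+2 = 11 → [5, 0, 5, 7, 9, 11, 2]
j=6: 2<11, seq[6] = 11+2 = 13 → [5, 0, 5, 7, 9, 11, 13]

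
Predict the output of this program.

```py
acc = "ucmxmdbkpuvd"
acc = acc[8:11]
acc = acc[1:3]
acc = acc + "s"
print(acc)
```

uvs

slice [8:11] → 'puv'
slice [1:3] → 'uv'
+ 's' → 'uvs'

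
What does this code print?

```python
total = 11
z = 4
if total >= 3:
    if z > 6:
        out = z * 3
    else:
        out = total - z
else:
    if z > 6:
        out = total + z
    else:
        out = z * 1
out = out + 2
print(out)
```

total=11, z=4
total >= 3 is True; z > 6 is False
→ out = total - z = 7
out = 7+2 = 9

9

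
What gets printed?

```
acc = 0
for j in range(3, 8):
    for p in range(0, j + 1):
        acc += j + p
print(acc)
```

j=3,p=0: acc = 0+3 = 3
j=3,p=1: acc = 3+4 = 7
j=3,p=2: acc = 7+5 = 12
j=3,p=3: acc = 12+6 = 18
j=4,p=0: acc = 18+4 = 22
j=4,p=1: acc = 22+5 = 27
j=4,p=2: acc = 27+6 = 33
j=4,p=3: acc = 33+7 = 40
j=4,p=4: acc = 40+8 = 48
j=5,p=0: acc = 48+5 = 53
j=5,p=1: acc = 53+6 = 59
j=5,p=2: acc = 59+7 = 66
j=5,p=3: acc = 66+8 = 74
j=5,p=4: acc = 74+9 = 83
j=5,p=5: acc = 83+10 = 93
j=6,p=0: acc = 93+6 = 99
j=6,p=1: acc = 99+7 = 106
j=6,p=2: acc = 106+8 = 114
j=6,p=3: acc = 114+9 = 123
j=6,p=4: acc = 123+10 = 133
j=6,p=5: acc = 133+11 = 144
j=6,p=6: acc = 144+12 = 156
j=7,p=0: acc = 156+7 = 163
j=7,p=1: acc = 163+8 = 171
j=7,p=2: acc = 171+9 = 180
j=7,p=3: acc = 180+10 = 190
j=7,p=4: acc = 190+11 = 201
j=7,p=5: acc = 201+12 = 213
j=7,p=6: acc = 213+13 = 226
j=7,p=7: acc = 226+14 = 240

240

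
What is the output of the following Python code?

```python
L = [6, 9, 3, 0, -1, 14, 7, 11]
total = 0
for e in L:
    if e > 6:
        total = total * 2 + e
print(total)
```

153

e=6: not >6
e=9: >6, total = 0*2+9 = 9
e=3: not >6
e=0: not >6
e=-1: not >6
e=14: >6, total = 9*2+14 = 32
e=7: >6, total = 32*2+7 = 71
e=11: >6, total = 71*2+11 = 153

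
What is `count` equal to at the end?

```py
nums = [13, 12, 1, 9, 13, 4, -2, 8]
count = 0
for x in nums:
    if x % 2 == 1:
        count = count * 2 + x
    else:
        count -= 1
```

x=13: odd, count = 0*2+13 = 13
x=12: not odd, count = 13-1 = 12
x=1: odd, count = 12*2+1 = 25
x=9: odd, count = 25*2+9 = 59
x=13: odd, count = 59*2+13 = 131
x=4: not odd, count = 131-1 = 130
x=-2: not odd, count = 130-1 = 129
x=8: not odd, count = 129-1 = 128

128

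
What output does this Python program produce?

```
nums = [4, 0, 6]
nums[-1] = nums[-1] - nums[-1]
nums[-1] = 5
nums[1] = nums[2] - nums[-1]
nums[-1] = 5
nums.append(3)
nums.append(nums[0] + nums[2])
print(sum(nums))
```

nums[-1] = nums[-1]-nums[-1] = 6-6 = 0 → [4, 0, 0]
nums[-1] = 5 → [4, 0, 5]
nums[1] = nums[2]-nums[-1] = 5-5 = 0 → [4, 0, 5]
nums[-1] = 5 → [4, 0, 5]
append 3 → [4, 0, 5, 3]
append nums[0]+nums[2] = 4+5 = 9 → [4, 0, 5, 3, 9]
sum = 21

21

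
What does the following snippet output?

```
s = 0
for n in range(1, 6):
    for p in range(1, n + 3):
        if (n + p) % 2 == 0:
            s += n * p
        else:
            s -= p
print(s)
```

n=1,p=1: even sum, s = 0+1 = 1
n=1,p=2: odd sum, s = 1-2 = -1
n=1,p=3: even sum, s = (-1)+3 = 2
n=2,p=1: odd sum, s = 2-1 = 1
n=2,p=2: even sum, s = 1+4 = 5
n=2,p=3: odd sum, s = 5-3 = 2
n=2,p=4: even sum, s = 2+8 = 10
n=3,p=1: even sum, s = 10+3 = 13
n=3,p=2: odd sum, s = 13-2 = 11
n=3,p=3: even sum, s = 11+9 = 20
n=3,p=4: odd sum, s = 20-4 = 16
n=3,p=5: even sum, s = 16+15 = 31
n=4,p=1: odd sum, s = 31-1 = 30
n=4,p=2: even sum, s = 30+8 = 38
n=4,p=3: odd sum, s = 38-3 = 35
n=4,p=4: even sum, s = 35+16 = 51
n=4,p=5: odd sum, s = 51-5 = 46
n=4,p=6: even sum, s = 46+24 = 70
n=5,p=1: even sum, s = 70+5 = 75
n=5,p=2: odd sum, s = 75-2 = 73
n=5,p=3: even sum, s = 73+15 = 88
n=5,p=4: odd sum, s = 88-4 = 84
n=5,p=5: even sum, s = 84+25 = 109
n=5,p=6: odd sum, s = 109-6 = 103
n=5,p=7: even sum, s = 103+35 = 138

138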